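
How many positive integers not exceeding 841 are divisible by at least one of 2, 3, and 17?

420 + 280 + 49 − 140 − 24 − 16 + 8 = 577

577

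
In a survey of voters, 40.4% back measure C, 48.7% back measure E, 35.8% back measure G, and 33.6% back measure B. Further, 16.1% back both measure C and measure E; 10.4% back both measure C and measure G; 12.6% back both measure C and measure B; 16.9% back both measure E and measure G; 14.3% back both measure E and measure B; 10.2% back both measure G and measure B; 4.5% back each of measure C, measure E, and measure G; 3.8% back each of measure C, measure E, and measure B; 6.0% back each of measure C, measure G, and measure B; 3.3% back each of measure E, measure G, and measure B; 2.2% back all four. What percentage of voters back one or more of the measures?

93.4%

By inclusion-exclusion,
P(at least one) = 40.4 + 48.7 + 35.8 + 33.6 − 16.1 − 10.4 − 12.6 − 16.9 − 14.3 − 10.2 + 4.5 + 3.8 + 6.0 + 3.3 − 2.2 = 93.4%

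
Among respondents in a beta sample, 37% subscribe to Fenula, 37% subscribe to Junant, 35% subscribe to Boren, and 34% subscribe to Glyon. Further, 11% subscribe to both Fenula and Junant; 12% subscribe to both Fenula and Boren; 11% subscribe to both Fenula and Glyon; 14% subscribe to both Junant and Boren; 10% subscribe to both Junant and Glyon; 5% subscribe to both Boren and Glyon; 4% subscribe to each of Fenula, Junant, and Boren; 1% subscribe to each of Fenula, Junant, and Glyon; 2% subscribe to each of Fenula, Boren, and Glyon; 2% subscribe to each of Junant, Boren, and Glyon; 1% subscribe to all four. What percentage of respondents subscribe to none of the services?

12%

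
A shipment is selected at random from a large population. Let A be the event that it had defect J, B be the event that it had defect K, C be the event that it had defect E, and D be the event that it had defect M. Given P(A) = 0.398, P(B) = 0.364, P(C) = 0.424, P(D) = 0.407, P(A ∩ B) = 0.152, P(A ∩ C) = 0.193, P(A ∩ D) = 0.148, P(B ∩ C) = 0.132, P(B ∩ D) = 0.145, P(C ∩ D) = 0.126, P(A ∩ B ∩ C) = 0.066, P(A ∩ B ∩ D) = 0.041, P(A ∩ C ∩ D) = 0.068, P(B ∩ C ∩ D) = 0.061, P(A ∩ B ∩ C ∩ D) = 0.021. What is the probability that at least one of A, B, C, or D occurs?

0.912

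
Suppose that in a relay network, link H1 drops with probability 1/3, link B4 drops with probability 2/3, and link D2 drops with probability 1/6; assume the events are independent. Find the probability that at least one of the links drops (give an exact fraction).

P(none) = (1 − 1/3) × (1 − 2/3) × (1 − 1/6) = 2/3 × 1/3 × 5/6 = 5/27
P(at least one) = 1 − 5/27 = 22/27

22/27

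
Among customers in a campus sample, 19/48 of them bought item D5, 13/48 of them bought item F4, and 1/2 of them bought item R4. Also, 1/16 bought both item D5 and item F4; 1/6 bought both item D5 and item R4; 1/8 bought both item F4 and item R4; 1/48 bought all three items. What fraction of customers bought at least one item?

5/6

P(≥1) = 19/48 + 13/48 + 1/2 − 1/16 − 1/6 − 1/8 + 1/48 = 5/6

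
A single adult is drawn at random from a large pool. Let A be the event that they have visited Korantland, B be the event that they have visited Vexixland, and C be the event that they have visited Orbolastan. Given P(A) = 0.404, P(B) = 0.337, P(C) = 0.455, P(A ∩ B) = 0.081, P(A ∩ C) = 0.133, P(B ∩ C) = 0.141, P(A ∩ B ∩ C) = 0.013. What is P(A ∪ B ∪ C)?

0.854

By inclusion-exclusion,
P(A ∪ B ∪ C) = 0.404 + 0.337 + 0.455 − 0.081 − 0.133 − 0.141 + 0.013 = 0.854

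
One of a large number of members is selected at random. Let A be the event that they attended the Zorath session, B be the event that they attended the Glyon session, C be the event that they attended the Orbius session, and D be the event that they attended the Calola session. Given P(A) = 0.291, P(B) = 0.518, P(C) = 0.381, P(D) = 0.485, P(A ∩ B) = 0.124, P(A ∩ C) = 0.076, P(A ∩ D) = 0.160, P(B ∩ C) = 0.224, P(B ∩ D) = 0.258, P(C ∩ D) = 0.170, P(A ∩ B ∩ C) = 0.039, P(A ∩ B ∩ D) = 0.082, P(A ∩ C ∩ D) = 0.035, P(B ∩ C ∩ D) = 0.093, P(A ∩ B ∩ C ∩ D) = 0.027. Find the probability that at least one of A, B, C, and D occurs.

By inclusion–exclusion:
P(A ∪ B ∪ C ∪ D) = 0.291 + 0.518 + 0.381 + 0.485 − 0.124 − 0.076 − 0.160 − 0.224 − 0.258 − 0.170 + 0.039 + 0.082 + 0.035 + 0.093 − 0.027 = 0.885

0.885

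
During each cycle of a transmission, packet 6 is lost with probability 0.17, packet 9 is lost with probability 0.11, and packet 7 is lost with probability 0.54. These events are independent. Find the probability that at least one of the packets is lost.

0.660198

P(none) = (1 − 0.17) × (1 − 0.11) × (1 − 0.54) = 0.83 × 0.89 × 0.46 = 0.339802
P(at least one) = 1 − 0.339802 = 0.660198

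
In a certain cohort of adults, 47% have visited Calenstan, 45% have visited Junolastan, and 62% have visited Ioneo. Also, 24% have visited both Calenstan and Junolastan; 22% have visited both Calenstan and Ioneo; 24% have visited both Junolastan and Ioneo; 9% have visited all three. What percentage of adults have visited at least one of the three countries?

Inclusion–exclusion gives
P(union) = 47 + 45 + 62 − 24 − 22 − 24 + 9 = 93%

93%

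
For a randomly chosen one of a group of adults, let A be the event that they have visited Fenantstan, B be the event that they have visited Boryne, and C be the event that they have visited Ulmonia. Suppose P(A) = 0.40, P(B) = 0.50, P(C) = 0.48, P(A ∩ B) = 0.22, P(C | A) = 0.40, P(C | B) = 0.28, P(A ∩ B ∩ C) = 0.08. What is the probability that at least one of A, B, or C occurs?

0.94

P(A ∩ C) = P(A)·P(C|A) = 0.40 × 0.40 = 0.16
P(B ∩ C) = P(B)·P(C|B) = 0.50 × 0.28 = 0.14
By inclusion–exclusion:
P(A ∪ B ∪ C) = 0.40 + 0.50 + 0.48 − 0.22 − 0.16 − 0.14 + 0.08 = 0.94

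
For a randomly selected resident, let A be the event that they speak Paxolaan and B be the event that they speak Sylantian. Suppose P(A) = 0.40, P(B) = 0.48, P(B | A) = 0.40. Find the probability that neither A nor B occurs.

0.28

P(A ∩ B) = P(A)·P(B|A) = 0.40 × 0.40 = 0.16
P(A ∪ B) = 0.40 + 0.48 − 0.16 = 0.72
P(none) = 1 − 0.72 = 0.28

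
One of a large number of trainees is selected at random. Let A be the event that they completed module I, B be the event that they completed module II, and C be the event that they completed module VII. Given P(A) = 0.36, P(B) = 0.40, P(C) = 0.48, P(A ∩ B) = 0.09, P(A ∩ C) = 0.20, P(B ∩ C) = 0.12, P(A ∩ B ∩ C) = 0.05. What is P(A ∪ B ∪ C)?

0.88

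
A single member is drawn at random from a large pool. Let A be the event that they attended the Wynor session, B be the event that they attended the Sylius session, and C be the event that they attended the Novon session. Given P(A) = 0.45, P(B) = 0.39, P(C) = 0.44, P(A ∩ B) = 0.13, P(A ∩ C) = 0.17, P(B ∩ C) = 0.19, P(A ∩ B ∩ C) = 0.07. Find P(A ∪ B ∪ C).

0.86

P(A ∪ B ∪ C) = 0.45 + 0.39 + 0.44 − 0.13 − 0.17 − 0.19 + 0.07 = 0.86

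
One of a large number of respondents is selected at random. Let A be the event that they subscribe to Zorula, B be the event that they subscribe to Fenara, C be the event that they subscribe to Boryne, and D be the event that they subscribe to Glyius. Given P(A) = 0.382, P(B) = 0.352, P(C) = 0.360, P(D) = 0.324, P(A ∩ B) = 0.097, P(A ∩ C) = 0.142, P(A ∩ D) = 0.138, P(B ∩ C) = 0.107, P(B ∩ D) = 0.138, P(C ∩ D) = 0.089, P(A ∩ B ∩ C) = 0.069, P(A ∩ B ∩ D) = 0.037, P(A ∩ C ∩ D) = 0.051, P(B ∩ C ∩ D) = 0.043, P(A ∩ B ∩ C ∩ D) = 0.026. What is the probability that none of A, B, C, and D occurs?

0.119

P(A ∪ B ∪ C ∪ D) = 0.382 + 0.352 + 0.360 + 0.324 − 0.097 − 0.142 − 0.138 − 0.107 − 0.138 − 0.089 + 0.069 + 0.037 + 0.051 + 0.043 − 0.026 = 0.881
P(none) = 1 − 0.881 = 0.119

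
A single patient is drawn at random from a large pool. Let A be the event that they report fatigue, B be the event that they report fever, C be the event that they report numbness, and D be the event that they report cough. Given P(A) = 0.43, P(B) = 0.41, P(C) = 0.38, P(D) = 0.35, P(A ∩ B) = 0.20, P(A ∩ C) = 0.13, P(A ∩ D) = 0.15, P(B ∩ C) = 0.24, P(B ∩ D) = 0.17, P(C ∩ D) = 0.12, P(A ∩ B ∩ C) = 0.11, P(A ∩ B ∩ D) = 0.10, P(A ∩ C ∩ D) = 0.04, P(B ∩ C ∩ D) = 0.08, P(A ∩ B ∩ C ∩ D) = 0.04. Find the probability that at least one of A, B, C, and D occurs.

Inclusion–exclusion gives
P(A ∪ B ∪ C ∪ D) = 0.43 + 0.41 + 0.38 + 0.35 − 0.20 − 0.13 − 0.15 − 0.24 − 0.17 − 0.12 + 0.11 + 0.10 + 0.04 + 0.08 − 0.04 = 0.85

0.85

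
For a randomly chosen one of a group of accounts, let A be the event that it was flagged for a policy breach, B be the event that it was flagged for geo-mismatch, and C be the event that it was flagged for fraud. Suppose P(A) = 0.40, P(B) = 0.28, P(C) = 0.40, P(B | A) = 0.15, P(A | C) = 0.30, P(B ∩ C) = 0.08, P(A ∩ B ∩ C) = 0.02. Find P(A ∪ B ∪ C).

0.84

P(A ∩ B) = P(A)·P(B|A) = 0.40 × 0.15 = 0.06
P(A ∩ C) = P(C)·P(A|C) = 0.40 × 0.30 = 0.12
Inclusion–exclusion gives
P(A ∪ B ∪ C) = 0.40 + 0.28 + 0.40 − 0.06 − 0.12 − 0.08 + 0.02 = 0.84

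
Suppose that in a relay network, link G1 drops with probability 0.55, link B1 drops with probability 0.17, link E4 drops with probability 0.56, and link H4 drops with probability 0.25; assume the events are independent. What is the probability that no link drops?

P(none) = (1 − 0.55) × (1 − 0.17) × (1 − 0.56) × (1 − 0.25) = 0.45 × 0.83 × 0.44 × 0.75 = 0.123255

0.123255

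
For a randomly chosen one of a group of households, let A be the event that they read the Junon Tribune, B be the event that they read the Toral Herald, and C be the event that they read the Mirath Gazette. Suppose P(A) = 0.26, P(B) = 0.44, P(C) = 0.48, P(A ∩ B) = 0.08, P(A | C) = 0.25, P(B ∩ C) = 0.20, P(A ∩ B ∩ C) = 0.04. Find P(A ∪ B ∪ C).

0.82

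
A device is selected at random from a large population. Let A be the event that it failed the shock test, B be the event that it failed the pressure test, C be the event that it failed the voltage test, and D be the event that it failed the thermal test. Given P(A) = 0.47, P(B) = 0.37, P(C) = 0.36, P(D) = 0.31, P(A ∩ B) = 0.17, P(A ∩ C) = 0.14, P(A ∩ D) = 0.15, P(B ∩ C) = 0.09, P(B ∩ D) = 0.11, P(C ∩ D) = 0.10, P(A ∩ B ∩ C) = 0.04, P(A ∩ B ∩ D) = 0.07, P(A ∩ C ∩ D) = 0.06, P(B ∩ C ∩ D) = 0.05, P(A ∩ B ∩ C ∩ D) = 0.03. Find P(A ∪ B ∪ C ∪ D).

0.94

By inclusion-exclusion,
P(A ∪ B ∪ C ∪ D) = 0.47 + 0.37 + 0.36 + 0.31 − 0.17 − 0.14 − 0.15 − 0.09 − 0.11 − 0.10 + 0.04 + 0.07 + 0.06 + 0.05 − 0.03 = 0.94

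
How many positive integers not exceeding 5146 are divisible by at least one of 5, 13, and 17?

1568

Using inclusion–exclusion:
1029 + 395 + 302 − 79 − 60 − 23 + 4 = 1568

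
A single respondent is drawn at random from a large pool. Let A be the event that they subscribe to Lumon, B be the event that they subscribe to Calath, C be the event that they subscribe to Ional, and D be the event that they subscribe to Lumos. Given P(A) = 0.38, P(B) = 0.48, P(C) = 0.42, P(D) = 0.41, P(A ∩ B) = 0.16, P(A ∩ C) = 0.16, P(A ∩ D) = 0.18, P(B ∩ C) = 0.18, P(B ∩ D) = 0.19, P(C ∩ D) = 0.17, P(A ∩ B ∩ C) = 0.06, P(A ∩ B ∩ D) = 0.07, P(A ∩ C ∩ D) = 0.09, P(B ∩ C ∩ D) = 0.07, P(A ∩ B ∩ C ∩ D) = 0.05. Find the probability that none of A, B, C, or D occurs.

0.11

Inclusion–exclusion gives
P(A ∪ B ∪ C ∪ D) = 0.38 + 0.48 + 0.42 + 0.41 − 0.16 − 0.16 − 0.18 − 0.18 − 0.19 − 0.17 + 0.06 + 0.07 + 0.09 + 0.07 − 0.05 = 0.89
P(none) = 1 − 0.89 = 0.11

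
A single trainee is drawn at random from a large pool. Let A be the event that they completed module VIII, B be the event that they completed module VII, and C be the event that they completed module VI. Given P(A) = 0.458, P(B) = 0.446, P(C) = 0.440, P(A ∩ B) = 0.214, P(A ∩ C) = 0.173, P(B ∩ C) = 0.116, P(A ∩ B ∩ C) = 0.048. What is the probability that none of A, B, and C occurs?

0.111

P(A ∪ B ∪ C) = 0.458 + 0.446 + 0.440 − 0.214 − 0.173 − 0.116 + 0.048 = 0.889
P(none) = 1 − 0.889 = 0.111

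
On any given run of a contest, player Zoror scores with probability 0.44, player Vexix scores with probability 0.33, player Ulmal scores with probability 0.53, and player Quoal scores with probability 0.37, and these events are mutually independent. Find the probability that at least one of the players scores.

0.88890328

P(none) = (1 − 0.44) × (1 − 0.33) × (1 − 0.53) × (1 − 0.37) = 0.56 × 0.67 × 0.47 × 0.63 = 0.11109672
P(at least one) = 1 − 0.11109672 = 0.88890328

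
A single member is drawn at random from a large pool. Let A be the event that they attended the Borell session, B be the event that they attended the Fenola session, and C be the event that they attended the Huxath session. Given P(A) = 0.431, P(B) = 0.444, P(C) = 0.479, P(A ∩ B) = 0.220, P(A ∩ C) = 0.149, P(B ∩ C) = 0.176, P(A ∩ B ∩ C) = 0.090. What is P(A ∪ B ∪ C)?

P(A ∪ B ∪ C) = 0.431 + 0.444 + 0.479 − 0.220 − 0.149 − 0.176 + 0.090 = 0.899

0.899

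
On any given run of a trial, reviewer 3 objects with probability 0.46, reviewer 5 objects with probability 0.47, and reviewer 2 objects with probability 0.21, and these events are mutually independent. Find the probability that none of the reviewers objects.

0.226098

P(none) = (1 − 0.46) × (1 − 0.47) × (1 − 0.21) = 0.54 × 0.53 × 0.79 = 0.226098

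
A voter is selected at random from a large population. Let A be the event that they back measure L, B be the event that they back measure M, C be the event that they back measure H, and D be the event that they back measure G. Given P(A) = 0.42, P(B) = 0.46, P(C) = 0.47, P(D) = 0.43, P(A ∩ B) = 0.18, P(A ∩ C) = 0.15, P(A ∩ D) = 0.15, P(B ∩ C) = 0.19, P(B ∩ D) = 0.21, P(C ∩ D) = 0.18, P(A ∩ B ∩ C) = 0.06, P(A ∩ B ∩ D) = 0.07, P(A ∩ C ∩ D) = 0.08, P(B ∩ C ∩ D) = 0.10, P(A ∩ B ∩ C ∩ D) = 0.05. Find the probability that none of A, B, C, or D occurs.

Inclusion–exclusion gives
P(A ∪ B ∪ C ∪ D) = 0.42 + 0.46 + 0.47 + 0.43 − 0.18 − 0.15 − 0.15 − 0.19 − 0.21 − 0.18 + 0.06 + 0.07 + 0.08 + 0.10 − 0.05 = 0.98
P(none) = 1 − 0.98 = 0.02

0.02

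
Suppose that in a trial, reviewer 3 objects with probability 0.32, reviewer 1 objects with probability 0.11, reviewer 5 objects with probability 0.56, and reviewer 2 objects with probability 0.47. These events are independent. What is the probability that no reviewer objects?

0.14113264

P(none) = (1 − 0.32) × (1 − 0.11) × (1 − 0.56) × (1 − 0.47) = 0.68 × 0.89 × 0.44 × 0.53 = 0.14113264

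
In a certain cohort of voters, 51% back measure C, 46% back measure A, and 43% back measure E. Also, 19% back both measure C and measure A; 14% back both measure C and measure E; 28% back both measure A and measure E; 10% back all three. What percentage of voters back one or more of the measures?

89%

Apply inclusion-exclusion:
P(≥1) = 51 + 46 + 43 − 19 − 14 − 28 + 10 = 89%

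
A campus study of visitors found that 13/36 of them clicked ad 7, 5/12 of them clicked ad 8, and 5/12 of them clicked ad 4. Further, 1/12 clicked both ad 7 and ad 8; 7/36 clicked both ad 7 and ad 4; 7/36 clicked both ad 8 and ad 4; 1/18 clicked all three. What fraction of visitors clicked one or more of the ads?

7/9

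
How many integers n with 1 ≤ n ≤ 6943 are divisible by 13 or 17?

⌊6943/13⌋ + ⌊6943/17⌋ − ⌊6943/221⌋ = 534 + 408 − 31 = 911

911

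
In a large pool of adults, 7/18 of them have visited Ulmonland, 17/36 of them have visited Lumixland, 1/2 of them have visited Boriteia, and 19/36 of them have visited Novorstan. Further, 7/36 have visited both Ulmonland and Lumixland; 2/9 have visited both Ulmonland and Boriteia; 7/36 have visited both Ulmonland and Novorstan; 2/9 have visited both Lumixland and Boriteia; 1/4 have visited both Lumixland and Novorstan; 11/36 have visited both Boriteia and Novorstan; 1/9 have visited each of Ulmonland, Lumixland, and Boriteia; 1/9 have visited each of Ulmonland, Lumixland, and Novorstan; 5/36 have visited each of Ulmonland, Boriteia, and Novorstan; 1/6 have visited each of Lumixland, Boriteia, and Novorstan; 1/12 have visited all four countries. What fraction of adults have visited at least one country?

P(union) = 7/18 + 17/36 + 1/2 + 19/36 − 7/36 − 2/9 − 7/36 − 2/9 − 1/4 − 11/36 + 1/9 + 1/9 + 5/36 + 1/6 − 1/12 = 17/18

17/18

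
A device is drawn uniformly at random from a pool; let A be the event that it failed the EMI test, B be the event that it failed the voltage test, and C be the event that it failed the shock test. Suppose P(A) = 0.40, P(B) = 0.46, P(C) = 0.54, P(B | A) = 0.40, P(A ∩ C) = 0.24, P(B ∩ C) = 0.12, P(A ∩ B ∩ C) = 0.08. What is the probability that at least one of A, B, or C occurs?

0.96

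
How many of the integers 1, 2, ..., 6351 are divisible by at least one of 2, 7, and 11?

Inclusion–exclusion gives
⌊6351/2⌋ + ⌊6351/7⌋ + ⌊6351/11⌋ − ⌊6351/14⌋ − ⌊6351/22⌋ − ⌊6351/77⌋ + ⌊6351/154⌋ = 3175 + 907 + 577 − 453 − 288 − 82 + 41 = 3877

3877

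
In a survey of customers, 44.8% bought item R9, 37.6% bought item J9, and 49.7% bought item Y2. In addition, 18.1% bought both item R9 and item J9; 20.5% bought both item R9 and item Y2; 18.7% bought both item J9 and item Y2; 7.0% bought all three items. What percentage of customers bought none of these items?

By inclusion-exclusion,
P(≥1) = 44.8 + 37.6 + 49.7 − 18.1 − 20.5 − 18.7 + 7.0 = 81.8%
P(none) = 100% − 81.8% = 18.2%

18.2%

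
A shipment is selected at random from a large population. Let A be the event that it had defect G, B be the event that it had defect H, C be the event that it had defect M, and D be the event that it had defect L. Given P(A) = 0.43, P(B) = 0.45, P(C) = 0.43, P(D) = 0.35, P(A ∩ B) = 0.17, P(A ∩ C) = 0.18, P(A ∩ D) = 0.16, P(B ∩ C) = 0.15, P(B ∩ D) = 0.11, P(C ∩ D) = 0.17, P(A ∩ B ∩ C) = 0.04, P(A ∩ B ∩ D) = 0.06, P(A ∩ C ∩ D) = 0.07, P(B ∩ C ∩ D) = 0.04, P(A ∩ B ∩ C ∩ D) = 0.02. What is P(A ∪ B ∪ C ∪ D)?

Apply inclusion-exclusion:
P(A ∪ B ∪ C ∪ D) = 0.43 + 0.45 + 0.43 + 0.35 − 0.17 − 0.18 − 0.16 − 0.15 − 0.11 − 0.17 + 0.04 + 0.06 + 0.07 + 0.04 − 0.02 = 0.91

0.91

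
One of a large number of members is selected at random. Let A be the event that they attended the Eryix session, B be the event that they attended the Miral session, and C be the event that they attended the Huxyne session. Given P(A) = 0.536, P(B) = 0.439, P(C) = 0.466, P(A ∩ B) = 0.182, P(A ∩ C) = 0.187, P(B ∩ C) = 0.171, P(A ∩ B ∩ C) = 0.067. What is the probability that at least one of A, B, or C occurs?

By inclusion-exclusion,
P(A ∪ B ∪ C) = 0.536 + 0.439 + 0.466 − 0.182 − 0.187 − 0.171 + 0.067 = 0.968

0.968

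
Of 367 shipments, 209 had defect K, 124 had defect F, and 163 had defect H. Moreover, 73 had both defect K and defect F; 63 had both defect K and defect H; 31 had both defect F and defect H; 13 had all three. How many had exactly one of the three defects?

201

By inclusion–exclusion (exactly-one form):
N(exactly one) = 209 + 124 + 163 − 2·73 − 2·63 − 2·31 + 3·13 = 201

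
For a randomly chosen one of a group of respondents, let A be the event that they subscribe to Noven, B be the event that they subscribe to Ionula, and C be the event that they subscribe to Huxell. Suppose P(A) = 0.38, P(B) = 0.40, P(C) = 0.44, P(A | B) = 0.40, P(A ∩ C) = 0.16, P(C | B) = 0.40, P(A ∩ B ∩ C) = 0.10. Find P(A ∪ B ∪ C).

0.84

P(A ∩ B) = P(B)·P(A|B) = 0.40 × 0.40 = 0.16
P(B ∩ C) = P(B)·P(C|B) = 0.40 × 0.40 = 0.16
P(A ∪ B ∪ C) = 0.38 + 0.40 + 0.44 − 0.16 − 0.16 − 0.16 + 0.10 = 0.84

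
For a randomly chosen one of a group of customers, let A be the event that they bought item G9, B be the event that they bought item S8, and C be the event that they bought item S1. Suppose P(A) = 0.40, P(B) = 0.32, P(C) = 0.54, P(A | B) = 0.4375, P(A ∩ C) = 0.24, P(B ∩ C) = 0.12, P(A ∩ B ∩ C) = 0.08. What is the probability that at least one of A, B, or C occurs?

0.84

P(A ∩ B) = P(B)·P(A|B) = 0.32 × 0.4375 = 0.14
P(A ∪ B ∪ C) = 0.40 + 0.32 + 0.54 − 0.14 − 0.24 − 0.12 + 0.08 = 0.84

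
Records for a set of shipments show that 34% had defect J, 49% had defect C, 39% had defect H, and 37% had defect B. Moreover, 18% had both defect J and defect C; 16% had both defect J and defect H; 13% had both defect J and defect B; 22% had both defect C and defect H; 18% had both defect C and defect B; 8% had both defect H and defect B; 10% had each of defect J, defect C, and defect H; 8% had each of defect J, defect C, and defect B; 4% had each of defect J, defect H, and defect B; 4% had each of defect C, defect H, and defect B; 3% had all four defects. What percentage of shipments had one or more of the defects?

87%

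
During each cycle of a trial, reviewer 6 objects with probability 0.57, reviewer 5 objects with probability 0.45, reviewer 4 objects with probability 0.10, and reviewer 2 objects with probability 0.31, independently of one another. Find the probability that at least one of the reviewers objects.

0.8531335

P(none) = (1 − 0.57) × (1 − 0.45) × (1 − 0.10) × (1 − 0.31) = 0.43 × 0.55 × 0.90 × 0.69 = 0.1468665
P(at least one) = 1 − 0.1468665 = 0.8531335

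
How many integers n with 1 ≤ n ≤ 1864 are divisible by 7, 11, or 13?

522

266 + 169 + 143 − 24 − 20 − 13 + 1 = 522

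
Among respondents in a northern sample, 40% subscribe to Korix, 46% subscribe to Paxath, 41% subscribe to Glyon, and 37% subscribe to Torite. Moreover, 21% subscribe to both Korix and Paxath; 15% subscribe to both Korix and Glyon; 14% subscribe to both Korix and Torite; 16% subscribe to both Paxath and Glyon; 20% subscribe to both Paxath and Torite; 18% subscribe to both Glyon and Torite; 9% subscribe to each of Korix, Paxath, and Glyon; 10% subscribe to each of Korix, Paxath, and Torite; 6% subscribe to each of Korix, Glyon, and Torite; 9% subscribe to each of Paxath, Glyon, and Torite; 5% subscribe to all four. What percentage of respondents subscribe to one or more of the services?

89%

By inclusion–exclusion:
P(union) = 40 + 46 + 41 + 37 − 21 − 15 − 14 − 16 − 20 − 18 + 9 + 10 + 6 + 9 − 5 = 89%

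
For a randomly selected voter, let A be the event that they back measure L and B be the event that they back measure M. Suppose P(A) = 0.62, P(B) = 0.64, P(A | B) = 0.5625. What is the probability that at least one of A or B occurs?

P(A ∩ B) = P(B)·P(A|B) = 0.64 × 0.5625 = 0.36
Apply inclusion-exclusion:
P(A ∪ B) = 0.62 + 0.64 − 0.36 = 0.90

0.90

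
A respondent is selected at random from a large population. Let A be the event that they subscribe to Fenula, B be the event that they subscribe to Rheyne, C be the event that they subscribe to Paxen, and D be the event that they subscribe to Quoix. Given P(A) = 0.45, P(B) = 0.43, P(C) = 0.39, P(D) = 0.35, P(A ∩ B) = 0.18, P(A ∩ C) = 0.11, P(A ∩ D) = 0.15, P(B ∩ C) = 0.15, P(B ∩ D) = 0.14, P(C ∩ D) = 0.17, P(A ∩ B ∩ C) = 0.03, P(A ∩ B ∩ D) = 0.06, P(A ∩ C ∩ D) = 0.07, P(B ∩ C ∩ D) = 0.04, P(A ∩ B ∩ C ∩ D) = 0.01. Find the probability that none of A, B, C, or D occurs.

Using inclusion–exclusion:
P(A ∪ B ∪ C ∪ D) = 0.45 + 0.43 + 0.39 + 0.35 − 0.18 − 0.11 − 0.15 − 0.15 − 0.14 − 0.17 + 0.03 + 0.06 + 0.07 + 0.04 − 0.01 = 0.91
P(none) = 1 − 0.91 = 0.09

0.09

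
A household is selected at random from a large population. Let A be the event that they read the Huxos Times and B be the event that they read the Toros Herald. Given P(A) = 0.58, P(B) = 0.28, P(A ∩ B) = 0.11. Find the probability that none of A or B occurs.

0.25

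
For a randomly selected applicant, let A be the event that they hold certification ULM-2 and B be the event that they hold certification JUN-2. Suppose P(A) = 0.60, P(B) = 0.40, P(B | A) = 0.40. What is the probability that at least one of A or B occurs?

P(A ∩ B) = P(A)·P(B|A) = 0.60 × 0.40 = 0.24
Using inclusion–exclusion:
P(A ∪ B) = 0.60 + 0.40 − 0.24 = 0.76

0.76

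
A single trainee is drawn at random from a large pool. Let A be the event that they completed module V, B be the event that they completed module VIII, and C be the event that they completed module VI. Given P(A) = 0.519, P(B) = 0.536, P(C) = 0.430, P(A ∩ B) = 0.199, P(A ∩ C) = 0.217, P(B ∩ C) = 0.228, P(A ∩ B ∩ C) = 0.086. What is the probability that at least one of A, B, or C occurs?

By inclusion–exclusion:
P(A ∪ B ∪ C) = 0.519 + 0.536 + 0.430 − 0.199 − 0.217 − 0.228 + 0.086 = 0.927

0.927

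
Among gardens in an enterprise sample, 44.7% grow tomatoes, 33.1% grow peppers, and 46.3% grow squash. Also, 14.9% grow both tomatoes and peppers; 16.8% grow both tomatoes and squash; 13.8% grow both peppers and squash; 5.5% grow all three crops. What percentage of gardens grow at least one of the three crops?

By inclusion-exclusion,
P(at least one) = 44.7 + 33.1 + 46.3 − 14.9 − 16.8 − 13.8 + 5.5 = 84.1%

84.1%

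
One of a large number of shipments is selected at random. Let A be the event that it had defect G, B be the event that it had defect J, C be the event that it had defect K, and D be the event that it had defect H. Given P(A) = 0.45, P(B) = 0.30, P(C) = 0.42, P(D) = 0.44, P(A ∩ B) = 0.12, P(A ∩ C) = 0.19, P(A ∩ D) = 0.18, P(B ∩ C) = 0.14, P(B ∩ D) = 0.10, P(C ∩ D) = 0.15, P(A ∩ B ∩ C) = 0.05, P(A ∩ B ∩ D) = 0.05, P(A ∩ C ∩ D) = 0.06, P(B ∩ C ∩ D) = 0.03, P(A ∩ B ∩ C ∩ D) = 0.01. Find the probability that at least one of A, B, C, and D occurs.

0.91

Using inclusion–exclusion:
P(A ∪ B ∪ C ∪ D) = 0.45 + 0.30 + 0.42 + 0.44 − 0.12 − 0.19 − 0.18 − 0.14 − 0.10 − 0.15 + 0.05 + 0.05 + 0.06 + 0.03 − 0.01 = 0.91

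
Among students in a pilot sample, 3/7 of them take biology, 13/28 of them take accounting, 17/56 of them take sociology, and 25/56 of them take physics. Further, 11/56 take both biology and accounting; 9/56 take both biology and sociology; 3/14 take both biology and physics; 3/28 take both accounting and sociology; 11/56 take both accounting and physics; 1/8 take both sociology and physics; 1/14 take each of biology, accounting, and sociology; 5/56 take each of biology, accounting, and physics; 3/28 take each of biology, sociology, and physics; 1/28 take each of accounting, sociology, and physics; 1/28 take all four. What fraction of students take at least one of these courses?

By inclusion-exclusion,
P(at least one) = 3/7 + 13/28 + 17/56 + 25/56 − 11/56 − 9/56 − 3/14 − 3/28 − 11/56 − 1/8 + 1/14 + 5/56 + 3/28 + 1/28 − 1/28 = 51/56

51/56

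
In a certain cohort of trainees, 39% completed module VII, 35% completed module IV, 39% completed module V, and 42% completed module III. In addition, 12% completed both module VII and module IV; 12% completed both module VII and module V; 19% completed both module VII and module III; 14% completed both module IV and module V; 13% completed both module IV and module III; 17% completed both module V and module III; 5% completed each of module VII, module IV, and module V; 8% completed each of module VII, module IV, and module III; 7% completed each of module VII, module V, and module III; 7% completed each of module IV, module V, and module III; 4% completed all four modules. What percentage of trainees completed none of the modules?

9%

P(union) = 39 + 35 + 39 + 42 − 12 − 12 − 19 − 14 − 13 − 17 + 5 + 8 + 7 + 7 − 4 = 91%
P(none) = 100% − 91% = 9%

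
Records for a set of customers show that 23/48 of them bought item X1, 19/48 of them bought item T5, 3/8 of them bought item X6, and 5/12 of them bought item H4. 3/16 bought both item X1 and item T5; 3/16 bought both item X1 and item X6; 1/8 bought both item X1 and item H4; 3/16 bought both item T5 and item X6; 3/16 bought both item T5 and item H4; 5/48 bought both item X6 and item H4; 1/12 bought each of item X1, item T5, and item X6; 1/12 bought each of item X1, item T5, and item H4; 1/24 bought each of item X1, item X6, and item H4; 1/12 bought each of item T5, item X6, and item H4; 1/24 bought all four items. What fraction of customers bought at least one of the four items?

Apply inclusion-exclusion:
P(at least one) = 23/48 + 19/48 + 3/8 + 5/12 − 3/16 − 3/16 − 1/8 − 3/16 − 3/16 − 5/48 + 1/12 + 1/12 + 1/24 + 1/12 − 1/24 = 15/16

15/16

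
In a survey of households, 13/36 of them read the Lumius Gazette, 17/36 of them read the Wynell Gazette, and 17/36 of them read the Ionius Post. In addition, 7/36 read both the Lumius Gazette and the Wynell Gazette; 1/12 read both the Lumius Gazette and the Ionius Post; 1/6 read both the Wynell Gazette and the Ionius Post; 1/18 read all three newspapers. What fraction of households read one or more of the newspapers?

P(at least one) = 13/36 + 17/36 + 17/36 − 7/36 − 1/12 − 1/6 + 1/18 = 11/12

11/12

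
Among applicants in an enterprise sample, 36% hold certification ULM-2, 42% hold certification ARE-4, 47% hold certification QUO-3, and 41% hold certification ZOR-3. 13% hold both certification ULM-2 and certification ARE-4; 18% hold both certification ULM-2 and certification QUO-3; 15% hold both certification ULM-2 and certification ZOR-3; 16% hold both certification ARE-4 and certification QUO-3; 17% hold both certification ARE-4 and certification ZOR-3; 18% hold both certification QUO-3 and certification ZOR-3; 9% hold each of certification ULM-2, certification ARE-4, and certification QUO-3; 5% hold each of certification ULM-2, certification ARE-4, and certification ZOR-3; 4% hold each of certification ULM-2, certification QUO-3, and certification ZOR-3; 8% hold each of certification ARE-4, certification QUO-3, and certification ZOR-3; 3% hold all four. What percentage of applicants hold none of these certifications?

P(at least one) = 36 + 42 + 47 + 41 − 13 − 18 − 15 − 16 − 17 − 18 + 9 + 5 + 4 + 8 − 3 = 92%
P(none) = 100% − 92% = 8%

8%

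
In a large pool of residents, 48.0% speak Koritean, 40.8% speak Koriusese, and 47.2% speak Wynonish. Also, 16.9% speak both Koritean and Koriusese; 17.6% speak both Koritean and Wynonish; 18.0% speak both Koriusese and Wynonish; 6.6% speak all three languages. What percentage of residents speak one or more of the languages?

Apply inclusion-exclusion:
P(at least one) = 48.0 + 40.8 + 47.2 − 16.9 − 17.6 − 18.0 + 6.6 = 90.1%

90.1%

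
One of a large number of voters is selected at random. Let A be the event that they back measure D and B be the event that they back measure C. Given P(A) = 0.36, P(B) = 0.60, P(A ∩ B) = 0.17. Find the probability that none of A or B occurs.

0.21

Using inclusion–exclusion:
P(A ∪ B) = 0.36 + 0.60 − 0.17 = 0.79
P(none) = 1 − 0.79 = 0.21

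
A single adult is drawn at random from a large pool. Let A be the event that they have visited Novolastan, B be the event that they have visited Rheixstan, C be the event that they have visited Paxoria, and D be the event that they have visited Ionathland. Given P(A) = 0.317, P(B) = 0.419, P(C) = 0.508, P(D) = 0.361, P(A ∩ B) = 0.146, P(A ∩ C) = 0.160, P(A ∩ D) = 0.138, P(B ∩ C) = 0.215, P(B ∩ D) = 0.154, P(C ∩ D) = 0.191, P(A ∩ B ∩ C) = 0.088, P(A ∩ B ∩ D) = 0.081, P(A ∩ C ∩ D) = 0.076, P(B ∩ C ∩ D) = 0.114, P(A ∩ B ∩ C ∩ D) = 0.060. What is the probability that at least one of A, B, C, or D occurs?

0.900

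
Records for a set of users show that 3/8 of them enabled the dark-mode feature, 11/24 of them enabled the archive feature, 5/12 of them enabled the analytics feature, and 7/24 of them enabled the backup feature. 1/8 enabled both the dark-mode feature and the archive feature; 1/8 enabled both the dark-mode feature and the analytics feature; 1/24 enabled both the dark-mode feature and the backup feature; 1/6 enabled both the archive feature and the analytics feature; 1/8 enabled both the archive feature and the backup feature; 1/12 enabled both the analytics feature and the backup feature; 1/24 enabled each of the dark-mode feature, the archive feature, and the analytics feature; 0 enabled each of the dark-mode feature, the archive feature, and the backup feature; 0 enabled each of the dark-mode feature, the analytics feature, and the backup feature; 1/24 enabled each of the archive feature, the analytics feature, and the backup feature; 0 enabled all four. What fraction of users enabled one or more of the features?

23/24

Using inclusion–exclusion:
P(≥1) = 3/8 + 11/24 + 5/12 + 7/24 − 1/8 − 1/8 − 1/24 − 1/6 − 1/8 − 1/12 + 1/24 + 0 + 0 + 1/24 − 0 = 23/24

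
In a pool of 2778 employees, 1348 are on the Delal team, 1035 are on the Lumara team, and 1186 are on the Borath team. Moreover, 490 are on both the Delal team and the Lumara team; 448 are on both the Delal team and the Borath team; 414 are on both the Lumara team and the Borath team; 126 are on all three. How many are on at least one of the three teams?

2343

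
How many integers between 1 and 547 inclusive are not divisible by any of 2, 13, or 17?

238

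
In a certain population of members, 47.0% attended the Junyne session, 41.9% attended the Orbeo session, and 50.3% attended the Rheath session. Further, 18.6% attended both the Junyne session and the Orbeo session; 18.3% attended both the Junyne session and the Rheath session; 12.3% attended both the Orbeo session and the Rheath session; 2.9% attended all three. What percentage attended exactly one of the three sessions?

49.5%

By inclusion–exclusion (exactly-one form):
P(exactly one) = 47.0 + 41.9 + 50.3 − 2·18.6 − 2·18.3 − 2·12.3 + 3·2.9 = 49.5%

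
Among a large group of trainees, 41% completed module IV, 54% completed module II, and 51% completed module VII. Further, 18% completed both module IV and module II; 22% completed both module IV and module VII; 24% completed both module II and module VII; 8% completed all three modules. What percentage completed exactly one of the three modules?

By inclusion–exclusion (exactly-one form):
P(exactly one) = 41 + 54 + 51 − 2·18 − 2·22 − 2·24 + 3·8 = 42%

42%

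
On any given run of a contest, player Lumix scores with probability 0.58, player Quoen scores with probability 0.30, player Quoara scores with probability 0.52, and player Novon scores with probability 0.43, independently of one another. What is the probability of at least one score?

P(none) = (1 − 0.58) × (1 − 0.30) × (1 − 0.52) × (1 − 0.43) = 0.42 × 0.70 × 0.48 × 0.57 = 0.0804384
P(at least one) = 1 − 0.0804384 = 0.9195616

0.9195616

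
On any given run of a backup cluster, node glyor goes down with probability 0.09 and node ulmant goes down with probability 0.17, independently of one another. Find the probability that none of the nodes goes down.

Since the events are independent, P(none) is the product of the individual non-occurrence probabilities.
P(none) = (1 − 0.09) × (1 − 0.17) = 0.91 × 0.83 = 0.7553

0.7553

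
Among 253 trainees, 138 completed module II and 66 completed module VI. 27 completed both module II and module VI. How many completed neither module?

Inclusion–exclusion gives
|at least one| = 138 + 66 − 27 = 177
None: 253 − 177 = 76

76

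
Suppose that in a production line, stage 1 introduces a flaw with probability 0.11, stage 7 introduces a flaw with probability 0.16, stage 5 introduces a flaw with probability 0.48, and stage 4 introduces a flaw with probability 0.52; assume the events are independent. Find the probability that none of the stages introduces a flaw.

P(none) = (1 − 0.11) × (1 − 0.16) × (1 − 0.48) × (1 − 0.52) = 0.89 × 0.84 × 0.52 × 0.48 = 0.18660096

0.18660096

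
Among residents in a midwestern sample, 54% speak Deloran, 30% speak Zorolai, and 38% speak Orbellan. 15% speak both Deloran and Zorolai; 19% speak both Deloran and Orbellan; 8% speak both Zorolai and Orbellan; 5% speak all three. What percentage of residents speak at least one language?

By inclusion–exclusion:
P(at least one) = 54 + 30 + 38 − 15 − 19 − 8 + 5 = 85%

85%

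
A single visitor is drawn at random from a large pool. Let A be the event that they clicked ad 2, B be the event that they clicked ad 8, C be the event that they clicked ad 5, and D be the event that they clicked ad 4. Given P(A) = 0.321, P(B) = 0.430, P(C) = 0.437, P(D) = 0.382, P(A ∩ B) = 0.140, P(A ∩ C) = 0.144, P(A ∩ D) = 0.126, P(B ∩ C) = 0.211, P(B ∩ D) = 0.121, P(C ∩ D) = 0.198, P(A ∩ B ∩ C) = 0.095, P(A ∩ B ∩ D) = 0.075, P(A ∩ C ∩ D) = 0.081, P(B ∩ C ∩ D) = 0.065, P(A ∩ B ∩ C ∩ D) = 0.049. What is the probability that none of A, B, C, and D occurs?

P(A ∪ B ∪ C ∪ D) = 0.321 + 0.430 + 0.437 + 0.382 − 0.140 − 0.144 − 0.126 − 0.211 − 0.121 − 0.198 + 0.095 + 0.075 + 0.081 + 0.065 − 0.049 = 0.897
P(none) = 1 − 0.897 = 0.103

0.103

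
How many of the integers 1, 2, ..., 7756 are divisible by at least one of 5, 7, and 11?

2922

1551 + 1108 + 705 − 221 − 141 − 100 + 20 = 2922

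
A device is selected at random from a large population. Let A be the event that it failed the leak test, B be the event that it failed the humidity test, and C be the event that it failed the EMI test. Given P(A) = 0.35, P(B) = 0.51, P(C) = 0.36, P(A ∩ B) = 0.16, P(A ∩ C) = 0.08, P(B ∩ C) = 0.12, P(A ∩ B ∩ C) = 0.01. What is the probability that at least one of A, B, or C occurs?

0.87

P(A ∪ B ∪ C) = 0.35 + 0.51 + 0.36 − 0.16 − 0.08 − 0.12 + 0.01 = 0.87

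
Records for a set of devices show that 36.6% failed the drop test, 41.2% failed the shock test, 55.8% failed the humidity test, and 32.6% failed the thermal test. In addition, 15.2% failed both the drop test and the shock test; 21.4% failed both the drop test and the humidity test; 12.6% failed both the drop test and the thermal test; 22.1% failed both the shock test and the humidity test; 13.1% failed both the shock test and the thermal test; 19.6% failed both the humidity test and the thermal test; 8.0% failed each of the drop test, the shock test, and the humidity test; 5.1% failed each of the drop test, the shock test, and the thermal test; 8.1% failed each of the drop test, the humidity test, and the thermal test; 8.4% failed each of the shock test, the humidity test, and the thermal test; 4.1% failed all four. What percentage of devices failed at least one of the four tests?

P(union) = 36.6 + 41.2 + 55.8 + 32.6 − 15.2 − 21.4 − 12.6 − 22.1 − 13.1 − 19.6 + 8.0 + 5.1 + 8.1 + 8.4 − 4.1 = 87.7%

87.7%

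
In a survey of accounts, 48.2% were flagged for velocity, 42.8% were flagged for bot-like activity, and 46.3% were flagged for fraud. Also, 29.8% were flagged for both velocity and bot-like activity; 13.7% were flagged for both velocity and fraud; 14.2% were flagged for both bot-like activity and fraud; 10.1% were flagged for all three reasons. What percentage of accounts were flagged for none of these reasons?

10.3%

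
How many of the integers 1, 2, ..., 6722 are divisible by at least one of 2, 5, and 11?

3361 + 1344 + 611 − 672 − 305 − 122 + 61 = 4278

4278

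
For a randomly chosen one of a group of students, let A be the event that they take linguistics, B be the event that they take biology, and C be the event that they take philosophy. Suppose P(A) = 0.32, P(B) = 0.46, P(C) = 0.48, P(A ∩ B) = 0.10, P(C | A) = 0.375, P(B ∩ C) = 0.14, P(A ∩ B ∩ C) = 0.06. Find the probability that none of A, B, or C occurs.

0.04

P(A ∩ C) = P(A)·P(C|A) = 0.32 × 0.375 = 0.12
Apply inclusion-exclusion:
P(A ∪ B ∪ C) = 0.32 + 0.46 + 0.48 − 0.10 − 0.12 − 0.14 + 0.06 = 0.96
P(none) = 1 − 0.96 = 0.04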